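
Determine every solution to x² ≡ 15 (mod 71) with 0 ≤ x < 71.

Since 71 ≡ 3 (mod 4), a square root of 15 is 15^((71+1)/4) = 15^18 mod 71.
Repeated squaring: 15^2≡12, 15^4≡2, 15^8≡4, 15^16≡16 (mod 71).
15^18 = 15^(16+2) ≡ 50 (mod 71).
Check: 50² = 2500 ≡ 15 (mod 71). The two roots are 21 and 50.

21, 50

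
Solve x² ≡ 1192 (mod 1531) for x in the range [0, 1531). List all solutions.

Since 1531 ≡ 3 (mod 4), a square root of 1192 is 1192^((1531+1)/4) = 1192^383 mod 1531.
Repeated squaring: 1192^2≡96, 1192^4≡30, 1192^8≡900, 1192^16≡101, 1192^32≡1015, 1192^64≡1393, 1192^128≡672, 1192^256≡1470 (mod 1531).
1192^383 = 1192^(256+64+32+16+8+4+2+1) ≡ 839 (mod 1531).
Check: 839² = 703921 ≡ 1192 (mod 1531). The two roots are 692 and 839.

692, 839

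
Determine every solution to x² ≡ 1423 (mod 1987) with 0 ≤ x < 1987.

171, 1816

Since 1987 ≡ 3 (mod 4), a square root of 1423 is 1423^((1987+1)/4) = 1423^497 mod 1987.
Repeated squaring: 1423^2≡176, 1423^4≡1171, 1423^8≡211, 1423^16≡807, 1423^32≡1500, 1423^64≡716, 1423^128≡10, 1423^256≡100 (mod 1987).
1423^497 = 1423^(256+128+64+32+16+1) ≡ 1816 (mod 1987).
Check: 1816² = 3297856 ≡ 1423 (mod 1987). The two roots are 171 and 1816.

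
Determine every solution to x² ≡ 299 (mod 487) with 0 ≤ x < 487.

Since 487 ≡ 3 (mod 4), a square root of 299 is 299^((487+1)/4) = 299^122 mod 487.
Repeated squaring: 299^2≡280, 299^4≡480, 299^8≡49, 299^16≡453, 299^32≡182, 299^64≡8 (mod 487).
299^122 = 299^(64+32+16+8+2) ≡ 157 (mod 487).
Check: 157² = 24649 ≡ 299 (mod 487). The two roots are 157 and 330.

157, 330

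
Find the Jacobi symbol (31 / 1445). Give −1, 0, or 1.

1

Reciprocity: 31 ≡ 3 and 1445 ≡ 1 (mod 4), so (31/1445) = +(1445/31).
Reduce top mod 31: now compute (19/31).
Reciprocity: 19 ≡ 3 and 31 ≡ 3 (mod 4), so (19/31) = −(31/19).
Reduce top mod 19: now compute (12/19).
Pull out 2^2: since 19 ≡ 3 (mod 8), (2/19) = -1, so (2/19)^2 = +1.
Reciprocity: 3 ≡ 3 and 19 ≡ 3 (mod 4), so (3/19) = −(19/3).
Reduce top mod 3: now compute (1/3).
Reached (1/3) = 1. Collecting the sign flips along the way, the symbol is +1.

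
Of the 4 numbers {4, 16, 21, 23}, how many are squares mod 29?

(4/29) = +1 → QR.
(16/29) = +1 → QR.
(21/29) = -1 → non-residue.
(23/29) = +1 → QR.
Total quadratic residues among the 4: 3.

3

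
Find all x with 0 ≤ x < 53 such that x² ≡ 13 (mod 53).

53 ≡ 1 (mod 4), so we find a root by search.
Trying successive values, 15² = 225 ≡ 13 (mod 53). The other root is 53 − 15 = 38.

15, 38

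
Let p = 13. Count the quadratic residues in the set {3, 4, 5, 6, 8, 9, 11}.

3

(3/13) = +1 → QR.
(4/13) = +1 → QR.
(5/13) = -1 → non-residue.
(6/13) = -1 → non-residue.
(8/13) = -1 → non-residue.
(9/13) = +1 → QR.
(11/13) = -1 → non-residue.
Total quadratic residues among the 7: 3.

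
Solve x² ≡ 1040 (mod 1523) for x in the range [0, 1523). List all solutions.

357, 1166

Since 1523 ≡ 3 (mod 4), a square root of 1040 is 1040^((1523+1)/4) = 1040^381 mod 1523.
Repeated squaring: 1040^2≡270, 1040^4≡1319, 1040^8≡495, 1040^16≡1345, 1040^32≡1224, 1040^64≡1067, 1040^128≡808, 1040^256≡1020 (mod 1523).
1040^381 = 1040^(256+64+32+16+8+4+1) ≡ 357 (mod 1523).
Check: 357² = 127449 ≡ 1040 (mod 1523). The two roots are 357 and 1166.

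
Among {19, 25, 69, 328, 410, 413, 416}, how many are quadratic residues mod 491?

2

(19/491) = -1 → non-residue.
(25/491) = +1 → QR.
(69/491) = -1 → non-residue.
(328/491) = -1 → non-residue.
(410/491) = -1 → non-residue.
(413/491) = +1 → QR.
(416/491) = -1 → non-residue.
Total quadratic residues among the 7: 2.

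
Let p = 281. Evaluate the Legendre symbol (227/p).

Euler's criterion: (227/281) ≡ 227^140 (mod 281).
227^2 ≡ 106 (mod 281)
227^4 ≡ 277 (mod 281)
227^8 ≡ 16 (mod 281)
227^16 ≡ 256 (mod 281)
227^32 ≡ 63 (mod 281)
227^64 ≡ 35 (mod 281)
227^128 ≡ 101 (mod 281)
227^140 = 227^(128+8+4) ≡ 280 (mod 281).
Result is 280 ≡ −1, so (227/281) = −1.

-1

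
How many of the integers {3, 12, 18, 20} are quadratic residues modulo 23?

3

(3/23) = +1 → QR.
(12/23) = +1 → QR.
(18/23) = +1 → QR.
(20/23) = -1 → non-residue.
Total quadratic residues among the 4: 3.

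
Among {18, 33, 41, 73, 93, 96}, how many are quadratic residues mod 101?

(18/101) = -1 → non-residue.
(33/101) = +1 → QR.
(41/101) = -1 → non-residue.
(73/101) = -1 → non-residue.
(93/101) = -1 → non-residue.
(96/101) = +1 → QR.
Total quadratic residues among the 6: 2.

2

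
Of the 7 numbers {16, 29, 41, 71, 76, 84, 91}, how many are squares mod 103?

(16/103) = +1 → QR.
(29/103) = +1 → QR.
(41/103) = +1 → QR.
(71/103) = -1 → non-residue.
(76/103) = +1 → QR.
(84/103) = -1 → non-residue.
(91/103) = +1 → QR.
Total quadratic residues among the 7: 5.

5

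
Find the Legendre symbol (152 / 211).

-1

Euler's criterion: (152/211) ≡ 152^105 (mod 211).
152^2 ≡ 105 (mod 211)
152^4 ≡ 53 (mod 211)
152^8 ≡ 66 (mod 211)
152^16 ≡ 136 (mod 211)
152^32 ≡ 139 (mod 211)
152^64 ≡ 120 (mod 211)
152^105 = 152^(64+32+8+1) ≡ 210 (mod 211).
Result is 210 ≡ −1, so (152/211) = −1.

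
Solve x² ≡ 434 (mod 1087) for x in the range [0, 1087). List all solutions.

Since 1087 ≡ 3 (mod 4), a square root of 434 is 434^((1087+1)/4) = 434^272 mod 1087.
Repeated squaring: 434^2≡305, 434^4≡630, 434^8≡145, 434^16≡372, 434^32≡335, 434^64≡264, 434^128≡128, 434^256≡79 (mod 1087).
434^272 = 434^(256+16) ≡ 39 (mod 1087).
Check: 39² = 1521 ≡ 434 (mod 1087). The two roots are 39 and 1048.

39, 1048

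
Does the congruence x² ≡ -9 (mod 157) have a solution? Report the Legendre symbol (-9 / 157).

1

Euler's criterion: (-9/157) ≡ 148^78 (mod 157).
148^2 ≡ 81 (mod 157)
148^4 ≡ 124 (mod 157)
148^8 ≡ 147 (mod 157)
148^16 ≡ 100 (mod 157)
148^32 ≡ 109 (mod 157)
148^64 ≡ 106 (mod 157)
148^78 = 148^(64+8+4+2) ≡ 1 (mod 157).
Result is 1, so (-9/157) = 1.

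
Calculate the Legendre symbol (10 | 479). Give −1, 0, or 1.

1

Pull out 2: since 479 ≡ 7 (mod 8), (2/479) = +1.
Reciprocity: 5 ≡ 1 and 479 ≡ 3 (mod 4), so (5/479) = +(479/5).
Reduce top mod 5: now compute (4/5).
Pull out 2^2: since 5 ≡ 5 (mod 8), (2/5) = -1, so (2/5)^2 = +1.
Reached (1/5) = 1. Collecting the sign flips along the way, the symbol is +1.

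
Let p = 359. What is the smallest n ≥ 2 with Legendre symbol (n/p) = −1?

(2/359) = +1, so 2 is a residue.
(3/359) = +1, so 3 is a residue.
(4/359) = +1, so 4 is a residue.
(5/359) = +1, so 5 is a residue.
(6/359) = +1, so 6 is a residue.
(7/359) = −1, so 7 is the smallest positive non-residue mod 359.

7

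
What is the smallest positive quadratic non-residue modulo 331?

2

(2/331) = −1, so 2 is the smallest positive non-residue mod 331.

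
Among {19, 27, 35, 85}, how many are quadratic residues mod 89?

(19/89) = -1 → non-residue.
(27/89) = -1 → non-residue.
(35/89) = -1 → non-residue.
(85/89) = +1 → QR.
Total quadratic residues among the 4: 1.

1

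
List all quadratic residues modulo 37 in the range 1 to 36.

Square k = 1,…,18 (k and 37−k give the same square):
1²=1, 2²=4, 3²=9, 4²=16, 5²=25, 6²=36, 7²≡12, 8²≡27, 9²≡7, 10²≡26, 11²≡10, 12²≡33, 13²≡21, 14²≡11, 15²≡3, 16²≡34, 17²≡30, 18²≡28 (mod 37).
So the quadratic residues mod 37 are {1, 3, 4, 7, 9, 10, 11, 12, 16, 21, 25, 26, 27, 28, 30, 33, 34, 36}.

1 3 4 7 9 10 11 12 16 21 25 26 27 28 30 33 34 36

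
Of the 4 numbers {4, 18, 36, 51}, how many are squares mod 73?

3

(4/73) = +1 → QR.
(18/73) = +1 → QR.
(36/73) = +1 → QR.
(51/73) = -1 → non-residue.
Total quadratic residues among the 4: 3.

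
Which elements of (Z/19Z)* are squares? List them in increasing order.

1, 4, 5, 6, 7, 9, 11, 16, 17

Square k = 1,…,9 (k and 19−k give the same square):
1²=1, 2²=4, 3²=9, 4²=16, 5²≡6, 6²≡17, 7²≡11, 8²≡7, 9²≡5 (mod 19).
So the quadratic residues mod 19 are {1, 4, 5, 6, 7, 9, 11, 16, 17}.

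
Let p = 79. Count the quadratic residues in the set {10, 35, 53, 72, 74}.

(10/79) = +1 → QR.
(35/79) = -1 → non-residue.
(53/79) = -1 → non-residue.
(72/79) = +1 → QR.
(74/79) = -1 → non-residue.
Total quadratic residues among the 5: 2.

2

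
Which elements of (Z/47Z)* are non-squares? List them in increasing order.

5,10,11,13,15,19,20,22,23,26,29,30,31,33,35,38,39,40,41,43,44,45,46

Square k = 1,…,23 (k and 47−k give the same square):
1²=1, 2²=4, 3²=9, 4²=16, 5²=25, 6²=36, 7²≡2, 8²≡17, 9²≡34, 10²≡6, 11²≡27, 12²≡3, 13²≡28, 14²≡8, 15²≡37, 16²≡21, 17²≡7, 18²≡42, 19²≡32, 20²≡24, 21²≡18, 22²≡14, 23²≡12 (mod 47).
The residues are {1, 2, 3, 4, 6, 7, 8, 9, 12, 14, 16, 17, 18, 21, 24, 25, 27, 28, 32, 34, 36, 37, 42}; the non-residues are the remaining 23 nonzero classes.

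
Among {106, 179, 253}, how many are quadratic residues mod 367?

1

(106/367) = +1 → QR.
(179/367) = -1 → non-residue.
(253/367) = -1 → non-residue.
Total quadratic residues among the 3: 1.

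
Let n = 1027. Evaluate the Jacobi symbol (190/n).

-1

Pull out 2: since 1027 ≡ 3 (mod 8), (2/1027) = -1.
Reciprocity: 95 ≡ 3 and 1027 ≡ 3 (mod 4), so (95/1027) = −(1027/95).
Reduce top mod 95: now compute (77/95).
Reciprocity: 77 ≡ 1 and 95 ≡ 3 (mod 4), so (77/95) = +(95/77).
Reduce top mod 77: now compute (18/77).
Pull out 2: since 77 ≡ 5 (mod 8), (2/77) = -1.
Reciprocity: 9 ≡ 1 and 77 ≡ 1 (mod 4), so (9/77) = +(77/9).
Reduce top mod 9: now compute (5/9).
Reciprocity: 5 ≡ 1 and 9 ≡ 1 (mod 4), so (5/9) = +(9/5).
Reduce top mod 5: now compute (4/5).
Pull out 2^2: since 5 ≡ 5 (mod 8), (2/5) = -1, so (2/5)^2 = +1.
Reached (1/5) = 1. Collecting the sign flips along the way, the symbol is -1.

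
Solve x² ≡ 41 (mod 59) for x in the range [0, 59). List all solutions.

Since 59 ≡ 3 (mod 4), a square root of 41 is 41^((59+1)/4) = 41^15 mod 59.
Repeated squaring: 41^2≡29, 41^4≡15, 41^8≡48 (mod 59).
41^15 = 41^(8+4+2+1) ≡ 49 (mod 59).
Check: 49² = 2401 ≡ 41 (mod 59). The two roots are 10 and 49.

10, 49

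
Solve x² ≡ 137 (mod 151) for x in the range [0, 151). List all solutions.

52, 99

Since 151 ≡ 3 (mod 4), a square root of 137 is 137^((151+1)/4) = 137^38 mod 151.
Repeated squaring: 137^2≡45, 137^4≡62, 137^8≡69, 137^16≡80, 137^32≡58 (mod 151).
137^38 = 137^(32+4+2) ≡ 99 (mod 151).
Check: 99² = 9801 ≡ 137 (mod 151). The two roots are 52 and 99.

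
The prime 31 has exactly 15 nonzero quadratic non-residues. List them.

3,6,11,12,13,15,17,21,22,23,24,26,27,29,30

Square k = 1,…,15 (k and 31−k give the same square):
1²=1, 2²=4, 3²=9, 4²=16, 5²=25, 6²≡5, 7²≡18, 8²≡2, 9²≡19, 10²≡7, 11²≡28, 12²≡20, 13²≡14, 14²≡10, 15²≡8 (mod 31).
The residues are {1, 2, 4, 5, 7, 8, 9, 10, 14, 16, 18, 19, 20, 25, 28}; the non-residues are the remaining 15 nonzero classes.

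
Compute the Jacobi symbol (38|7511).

-1

Pull out 2: since 7511 ≡ 7 (mod 8), (2/7511) = +1.
Reciprocity: 19 ≡ 3 and 7511 ≡ 3 (mod 4), so (19/7511) = −(7511/19).
Reduce top mod 19: now compute (6/19).
Pull out 2: since 19 ≡ 3 (mod 8), (2/19) = -1.
Reciprocity: 3 ≡ 3 and 19 ≡ 3 (mod 4), so (3/19) = −(19/3).
Reduce top mod 3: now compute (1/3).
Reached (1/3) = 1. Collecting the sign flips along the way, the symbol is -1.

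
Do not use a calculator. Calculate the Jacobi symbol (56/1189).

1

Pull out 2^3: since 1189 ≡ 5 (mod 8), (2/1189) = -1, so (2/1189)^3 = -1.
Reciprocity: 7 ≡ 3 and 1189 ≡ 1 (mod 4), so (7/1189) = +(1189/7).
Reduce top mod 7: now compute (6/7).
Pull out 2: since 7 ≡ 7 (mod 8), (2/7) = +1.
Reciprocity: 3 ≡ 3 and 7 ≡ 3 (mod 4), so (3/7) = −(7/3).
Reduce top mod 3: now compute (1/3).
Reached (1/3) = 1. Collecting the sign flips along the way, the symbol is +1.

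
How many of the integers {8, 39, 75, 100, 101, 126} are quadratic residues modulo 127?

2

(8/127) = +1 → QR.
(39/127) = -1 → non-residue.
(75/127) = -1 → non-residue.
(100/127) = +1 → QR.
(101/127) = -1 → non-residue.
(126/127) = -1 → non-residue.
Total quadratic residues among the 6: 2.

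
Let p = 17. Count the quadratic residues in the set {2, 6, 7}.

(2/17) = +1 → QR.
(6/17) = -1 → non-residue.
(7/17) = -1 → non-residue.
Total quadratic residues among the 3: 1.

1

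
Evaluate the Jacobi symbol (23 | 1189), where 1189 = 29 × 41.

Reciprocity: 23 ≡ 3 and 1189 ≡ 1 (mod 4), so (23/1189) = +(1189/23).
Reduce top mod 23: now compute (16/23).
Pull out 2^4: since 23 ≡ 7 (mod 8), (2/23) = +1, so (2/23)^4 = +1.
Reached (1/23) = 1. Collecting the sign flips along the way, the symbol is +1.

1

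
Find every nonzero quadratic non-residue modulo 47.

5, 10, 11, 13, 15, 19, 20, 22, 23, 26, 29, 30, 31, 33, 35, 38, 39, 40, 41, 43, 44, 45, 46

Square k = 1,…,23 (k and 47−k give the same square):
1²=1, 2²=4, 3²=9, 4²=16, 5²=25, 6²=36, 7²≡2, 8²≡17, 9²≡34, 10²≡6, 11²≡27, 12²≡3, 13²≡28, 14²≡8, 15²≡37, 16²≡21, 17²≡7, 18²≡42, 19²≡32, 20²≡24, 21²≡18, 22²≡14, 23²≡12 (mod 47).
The residues are {1, 2, 3, 4, 6, 7, 8, 9, 12, 14, 16, 17, 18, 21, 24, 25, 27, 28, 32, 34, 36, 37, 42}; the non-residues are the remaining 23 nonzero classes.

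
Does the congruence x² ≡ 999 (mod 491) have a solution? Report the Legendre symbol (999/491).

First reduce: 999 ≡ 17 (mod 491).
Reciprocity: 17 ≡ 1 and 491 ≡ 3 (mod 4), so (17/491) = +(491/17).
Reduce top mod 17: now compute (15/17).
Reciprocity: 15 ≡ 3 and 17 ≡ 1 (mod 4), so (15/17) = +(17/15).
Reduce top mod 15: now compute (2/15).
Pull out 2: since 15 ≡ 7 (mod 8), (2/15) = +1.
Reached (1/15) = 1. Collecting the sign flips along the way, the symbol is +1.

1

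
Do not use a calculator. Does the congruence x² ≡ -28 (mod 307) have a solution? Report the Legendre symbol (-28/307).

-1

First reduce: -28 ≡ 279 (mod 307).
Reciprocity: 279 ≡ 3 and 307 ≡ 3 (mod 4), so (279/307) = −(307/279).
Reduce top mod 279: now compute (28/279).
Pull out 2^2: since 279 ≡ 7 (mod 8), (2/279) = +1, so (2/279)^2 = +1.
Reciprocity: 7 ≡ 3 and 279 ≡ 3 (mod 4), so (7/279) = −(279/7).
Reduce top mod 7: now compute (6/7).
Pull out 2: since 7 ≡ 7 (mod 8), (2/7) = +1.
Reciprocity: 3 ≡ 3 and 7 ≡ 3 (mod 4), so (3/7) = −(7/3).
Reduce top mod 3: now compute (1/3).
Reached (1/3) = 1. Collecting the sign flips along the way, the symbol is -1.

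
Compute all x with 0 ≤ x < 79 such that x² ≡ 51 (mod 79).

Since 79 ≡ 3 (mod 4), a square root of 51 is 51^((79+1)/4) = 51^20 mod 79.
Repeated squaring: 51^2≡73, 51^4≡36, 51^8≡32, 51^16≡76 (mod 79).
51^20 = 51^(16+4) ≡ 50 (mod 79).
Check: 50² = 2500 ≡ 51 (mod 79). The two roots are 29 and 50.

29, 50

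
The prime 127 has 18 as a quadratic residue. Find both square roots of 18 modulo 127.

48, 79

Since 127 ≡ 3 (mod 4), a square root of 18 is 18^((127+1)/4) = 18^32 mod 127.
Repeated squaring: 18^2≡70, 18^4≡74, 18^8≡15, 18^16≡98, 18^32≡79 (mod 127).
18^32 = 18^(32) ≡ 79 (mod 127).
Check: 79² = 6241 ≡ 18 (mod 127). The two roots are 48 and 79.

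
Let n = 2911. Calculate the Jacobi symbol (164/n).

0

Pull out 2^2: since 2911 ≡ 7 (mod 8), (2/2911) = +1, so (2/2911)^2 = +1.
Reciprocity: 41 ≡ 1 and 2911 ≡ 3 (mod 4), so (41/2911) = +(2911/41).
Reduce top mod 41: now compute (0/41).
Top reduces to 0: gcd > 1, so the symbol is 0.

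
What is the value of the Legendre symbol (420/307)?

1

Euler's criterion: (420/307) ≡ 113^153 (mod 307).
113^2 ≡ 182 (mod 307)
113^4 ≡ 275 (mod 307)
113^8 ≡ 103 (mod 307)
113^16 ≡ 171 (mod 307)
113^32 ≡ 76 (mod 307)
113^64 ≡ 250 (mod 307)
113^128 ≡ 179 (mod 307)
113^153 = 113^(128+16+8+1) ≡ 1 (mod 307).
Result is 1, so (420/307) = 1.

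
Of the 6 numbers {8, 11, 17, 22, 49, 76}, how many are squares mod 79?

5

(8/79) = +1 → QR.
(11/79) = +1 → QR.
(17/79) = -1 → non-residue.
(22/79) = +1 → QR.
(49/79) = +1 → QR.
(76/79) = +1 → QR.
Total quadratic residues among the 6: 5.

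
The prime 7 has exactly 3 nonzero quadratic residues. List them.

1 2 4

Square k = 1,…,3 (k and 7−k give the same square):
1²=1, 2²=4, 3²≡2 (mod 7).
So the quadratic residues mod 7 are {1, 2, 4}.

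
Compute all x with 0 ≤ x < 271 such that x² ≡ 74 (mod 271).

133, 138

Since 271 ≡ 3 (mod 4), a square root of 74 is 74^((271+1)/4) = 74^68 mod 271.
Repeated squaring: 74^2≡56, 74^4≡155, 74^8≡177, 74^16≡164, 74^32≡67, 74^64≡153 (mod 271).
74^68 = 74^(64+4) ≡ 138 (mod 271).
Check: 138² = 19044 ≡ 74 (mod 271). The two roots are 133 and 138.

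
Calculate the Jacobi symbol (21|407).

Reciprocity: 21 ≡ 1 and 407 ≡ 3 (mod 4), so (21/407) = +(407/21).
Reduce top mod 21: now compute (8/21).
Pull out 2^3: since 21 ≡ 5 (mod 8), (2/21) = -1, so (2/21)^3 = -1.
Reached (1/21) = 1. Collecting the sign flips along the way, the symbol is -1.

-1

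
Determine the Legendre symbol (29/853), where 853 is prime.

-1

Euler's criterion: (29/853) ≡ 29^426 (mod 853).
29^2 ≡ 841 (mod 853)
29^4 ≡ 144 (mod 853)
29^8 ≡ 264 (mod 853)
29^16 ≡ 603 (mod 853)
29^32 ≡ 231 (mod 853)
29^64 ≡ 475 (mod 853)
29^128 ≡ 433 (mod 853)
29^256 ≡ 682 (mod 853)
29^426 = 29^(256+128+32+8+2) ≡ 852 (mod 853).
Result is 852 ≡ −1, so (29/853) = −1.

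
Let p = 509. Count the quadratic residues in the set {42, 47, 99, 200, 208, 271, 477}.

2

(42/509) = -1 → non-residue.
(47/509) = -1 → non-residue.
(99/509) = +1 → QR.
(200/509) = -1 → non-residue.
(208/509) = -1 → non-residue.
(271/509) = +1 → QR.
(477/509) = -1 → non-residue.
Total quadratic residues among the 7: 2.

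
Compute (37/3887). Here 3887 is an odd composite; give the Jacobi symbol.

-1

Reciprocity: 37 ≡ 1 and 3887 ≡ 3 (mod 4), so (37/3887) = +(3887/37).
Reduce top mod 37: now compute (2/37).
Pull out 2: since 37 ≡ 5 (mod 8), (2/37) = -1.
Reached (1/37) = 1. Collecting the sign flips along the way, the symbol is -1.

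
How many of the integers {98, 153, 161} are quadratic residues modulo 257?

2

(98/257) = +1 → QR.
(153/257) = +1 → QR.
(161/257) = -1 → non-residue.
Total quadratic residues among the 3: 2.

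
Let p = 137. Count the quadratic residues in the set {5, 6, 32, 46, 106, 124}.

1

(5/137) = -1 → non-residue.
(6/137) = -1 → non-residue.
(32/137) = +1 → QR.
(46/137) = -1 → non-residue.
(106/137) = -1 → non-residue.
(124/137) = -1 → non-residue.
Total quadratic residues among the 6: 1.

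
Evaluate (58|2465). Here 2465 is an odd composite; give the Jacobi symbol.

0

Pull out 2: since 2465 ≡ 1 (mod 8), (2/2465) = +1.
Reciprocity: 29 ≡ 1 and 2465 ≡ 1 (mod 4), so (29/2465) = +(2465/29).
Reduce top mod 29: now compute (0/29).
Top reduces to 0: gcd > 1, so the symbol is 0.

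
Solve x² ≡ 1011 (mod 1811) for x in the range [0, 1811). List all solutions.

416, 1395

Since 1811 ≡ 3 (mod 4), a square root of 1011 is 1011^((1811+1)/4) = 1011^453 mod 1811.
Repeated squaring: 1011^2≡717, 1011^4≡1576, 1011^8≡895, 1011^16≡563, 1011^32≡44, 1011^64≡125, 1011^128≡1137, 1011^256≡1526 (mod 1811).
1011^453 = 1011^(256+128+64+4+1) ≡ 1395 (mod 1811).
Check: 1395² = 1946025 ≡ 1011 (mod 1811). The two roots are 416 and 1395.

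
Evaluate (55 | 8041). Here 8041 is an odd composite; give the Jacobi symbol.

Reciprocity: 55 ≡ 3 and 8041 ≡ 1 (mod 4), so (55/8041) = +(8041/55).
Reduce top mod 55: now compute (11/55).
Reciprocity: 11 ≡ 3 and 55 ≡ 3 (mod 4), so (11/55) = −(55/11).
Reduce top mod 11: now compute (0/11).
Top reduces to 0: gcd > 1, so the symbol is 0.

0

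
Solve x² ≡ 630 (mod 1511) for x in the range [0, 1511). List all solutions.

Since 1511 ≡ 3 (mod 4), a square root of 630 is 630^((1511+1)/4) = 630^378 mod 1511.
Repeated squaring: 630^2≡1018, 630^4≡1289, 630^8≡932, 630^16≡1310, 630^32≡1115, 630^64≡1183, 630^128≡303, 630^256≡1149 (mod 1511).
630^378 = 630^(256+64+32+16+8+2) ≡ 969 (mod 1511).
Check: 969² = 938961 ≡ 630 (mod 1511). The two roots are 542 and 969.

542, 969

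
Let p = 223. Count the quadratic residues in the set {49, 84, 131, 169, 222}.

(49/223) = +1 → QR.
(84/223) = -1 → non-residue.
(131/223) = +1 → QR.
(169/223) = +1 → QR.
(222/223) = -1 → non-residue.
Total quadratic residues among the 5: 3.

3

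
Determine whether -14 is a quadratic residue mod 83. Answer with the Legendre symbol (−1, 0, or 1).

Euler's criterion: (-14/83) ≡ 69^41 (mod 83).
69^2 ≡ 30 (mod 83)
69^4 ≡ 70 (mod 83)
69^8 ≡ 3 (mod 83)
69^16 ≡ 9 (mod 83)
69^32 ≡ 81 (mod 83)
69^41 = 69^(32+8+1) ≡ 1 (mod 83).
Result is 1, so (-14/83) = 1.

1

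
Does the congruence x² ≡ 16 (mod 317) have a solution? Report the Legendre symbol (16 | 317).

1

Euler's criterion: (16/317) ≡ 16^158 (mod 317).
16^2 ≡ 256 (mod 317)
16^4 ≡ 234 (mod 317)
16^8 ≡ 232 (mod 317)
16^16 ≡ 251 (mod 317)
16^32 ≡ 235 (mod 317)
16^64 ≡ 67 (mod 317)
16^128 ≡ 51 (mod 317)
16^158 = 16^(128+16+8+4+2) ≡ 1 (mod 317).
Result is 1, so (16/317) = 1.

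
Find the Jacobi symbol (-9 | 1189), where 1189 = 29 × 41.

1

First reduce: -9 ≡ 1180 (mod 1189).
Pull out 2^2: since 1189 ≡ 5 (mod 8), (2/1189) = -1, so (2/1189)^2 = +1.
Reciprocity: 295 ≡ 3 and 1189 ≡ 1 (mod 4), so (295/1189) = +(1189/295).
Reduce top mod 295: now compute (9/295).
Reciprocity: 9 ≡ 1 and 295 ≡ 3 (mod 4), so (9/295) = +(295/9).
Reduce top mod 9: now compute (7/9).
Reciprocity: 7 ≡ 3 and 9 ≡ 1 (mod 4), so (7/9) = +(9/7).
Reduce top mod 7: now compute (2/7).
Pull out 2: since 7 ≡ 7 (mod 8), (2/7) = +1.
Reached (1/7) = 1. Collecting the sign flips along the way, the symbol is +1.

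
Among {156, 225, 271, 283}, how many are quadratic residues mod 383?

(156/383) = -1 → non-residue.
(225/383) = +1 → QR.
(271/383) = -1 → non-residue.
(283/383) = -1 → non-residue.
Total quadratic residues among the 4: 1.

1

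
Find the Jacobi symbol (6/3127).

Pull out 2: since 3127 ≡ 7 (mod 8), (2/3127) = +1.
Reciprocity: 3 ≡ 3 and 3127 ≡ 3 (mod 4), so (3/3127) = −(3127/3).
Reduce top mod 3: now compute (1/3).
Reached (1/3) = 1. Collecting the sign flips along the way, the symbol is -1.

-1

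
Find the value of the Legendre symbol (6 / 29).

Pull out 2: since 29 ≡ 5 (mod 8), (2/29) = -1.
Reciprocity: 3 ≡ 3 and 29 ≡ 1 (mod 4), so (3/29) = +(29/3).
Reduce top mod 3: now compute (2/3).
Pull out 2: since 3 ≡ 3 (mod 8), (2/3) = -1.
Reached (1/3) = 1. Collecting the sign flips along the way, the symbol is +1.

1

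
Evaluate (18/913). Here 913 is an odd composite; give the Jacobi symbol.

1

Pull out 2: since 913 ≡ 1 (mod 8), (2/913) = +1.
Reciprocity: 9 ≡ 1 and 913 ≡ 1 (mod 4), so (9/913) = +(913/9).
Reduce top mod 9: now compute (4/9).
Pull out 2^2: since 9 ≡ 1 (mod 8), (2/9) = +1, so (2/9)^2 = +1.
Reached (1/9) = 1. Collecting the sign flips along the way, the symbol is +1.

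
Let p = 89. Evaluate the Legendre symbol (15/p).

-1

Reciprocity: 15 ≡ 3 and 89 ≡ 1 (mod 4), so (15/89) = +(89/15).
Reduce top mod 15: now compute (14/15).
Pull out 2: since 15 ≡ 7 (mod 8), (2/15) = +1.
Reciprocity: 7 ≡ 3 and 15 ≡ 3 (mod 4), so (7/15) = −(15/7).
Reduce top mod 7: now compute (1/7).
Reached (1/7) = 1. Collecting the sign flips along the way, the symbol is -1.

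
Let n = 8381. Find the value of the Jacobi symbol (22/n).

1

Pull out 2: since 8381 ≡ 5 (mod 8), (2/8381) = -1.
Reciprocity: 11 ≡ 3 and 8381 ≡ 1 (mod 4), so (11/8381) = +(8381/11).
Reduce top mod 11: now compute (10/11).
Pull out 2: since 11 ≡ 3 (mod 8), (2/11) = -1.
Reciprocity: 5 ≡ 1 and 11 ≡ 3 (mod 4), so (5/11) = +(11/5).
Reduce top mod 5: now compute (1/5).
Reached (1/5) = 1. Collecting the sign flips along the way, the symbol is +1.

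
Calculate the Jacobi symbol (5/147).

Reciprocity: 5 ≡ 1 and 147 ≡ 3 (mod 4), so (5/147) = +(147/5).
Reduce top mod 5: now compute (2/5).
Pull out 2: since 5 ≡ 5 (mod 8), (2/5) = -1.
Reached (1/5) = 1. Collecting the sign flips along the way, the symbol is -1.

-1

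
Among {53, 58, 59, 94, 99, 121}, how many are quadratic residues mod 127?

(53/127) = -1 → non-residue.
(58/127) = -1 → non-residue.
(59/127) = -1 → non-residue.
(94/127) = +1 → QR.
(99/127) = +1 → QR.
(121/127) = +1 → QR.
Total quadratic residues among the 6: 3.

3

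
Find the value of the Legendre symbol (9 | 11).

Euler's criterion: (9/11) ≡ 9^5 (mod 11).
9^2 ≡ 4 (mod 11)
9^4 ≡ 5 (mod 11)
9^5 = 9^(4+1) ≡ 1 (mod 11).
Result is 1, so (9/11) = 1.

1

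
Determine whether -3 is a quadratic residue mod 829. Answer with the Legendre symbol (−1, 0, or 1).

1

First reduce: -3 ≡ 826 (mod 829).
Pull out 2: since 829 ≡ 5 (mod 8), (2/829) = -1.
Reciprocity: 413 ≡ 1 and 829 ≡ 1 (mod 4), so (413/829) = +(829/413).
Reduce top mod 413: now compute (3/413).
Reciprocity: 3 ≡ 3 and 413 ≡ 1 (mod 4), so (3/413) = +(413/3).
Reduce top mod 3: now compute (2/3).
Pull out 2: since 3 ≡ 3 (mod 8), (2/3) = -1.
Reached (1/3) = 1. Collecting the sign flips along the way, the symbol is +1.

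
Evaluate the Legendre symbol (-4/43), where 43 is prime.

Euler's criterion: (-4/43) ≡ 39^21 (mod 43).
39^2 ≡ 16 (mod 43)
39^4 ≡ 41 (mod 43)
39^8 ≡ 4 (mod 43)
39^16 ≡ 16 (mod 43)
39^21 = 39^(16+4+1) ≡ 42 (mod 43).
Result is 42 ≡ −1, so (-4/43) = −1.

-1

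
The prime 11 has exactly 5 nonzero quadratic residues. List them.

1 3 4 5 9

Square k = 1,…,5 (k and 11−k give the same square):
1²=1, 2²=4, 3²=9, 4²≡5, 5²≡3 (mod 11).
So the quadratic residues mod 11 are {1, 3, 4, 5, 9}.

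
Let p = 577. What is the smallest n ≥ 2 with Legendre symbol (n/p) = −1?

5

(2/577) = +1, so 2 is a residue.
(3/577) = +1, so 3 is a residue.
(4/577) = +1, so 4 is a residue.
(5/577) = −1, so 5 is the smallest positive non-residue mod 577.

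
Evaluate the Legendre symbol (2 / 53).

-1

Pull out 2: since 53 ≡ 5 (mod 8), (2/53) = -1.
Reached (1/53) = 1. Collecting the sign flips along the way, the symbol is -1.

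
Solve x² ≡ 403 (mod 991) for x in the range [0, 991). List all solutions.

Since 991 ≡ 3 (mod 4), a square root of 403 is 403^((991+1)/4) = 403^248 mod 991.
Repeated squaring: 403^2≡876, 403^4≡342, 403^8≡26, 403^16≡676, 403^32≡125, 403^64≡760, 403^128≡838 (mod 991).
403^248 = 403^(128+64+32+16+8) ≡ 786 (mod 991).
Check: 786² = 617796 ≡ 403 (mod 991). The two roots are 205 and 786.

205, 786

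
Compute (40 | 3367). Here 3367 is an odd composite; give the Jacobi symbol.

-1

Pull out 2^3: since 3367 ≡ 7 (mod 8), (2/3367) = +1, so (2/3367)^3 = +1.
Reciprocity: 5 ≡ 1 and 3367 ≡ 3 (mod 4), so (5/3367) = +(3367/5).
Reduce top mod 5: now compute (2/5).
Pull out 2: since 5 ≡ 5 (mod 8), (2/5) = -1.
Reached (1/5) = 1. Collecting the sign flips along the way, the symbol is -1.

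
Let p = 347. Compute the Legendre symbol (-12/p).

First reduce: -12 ≡ 335 (mod 347).
Reciprocity: 335 ≡ 3 and 347 ≡ 3 (mod 4), so (335/347) = −(347/335).
Reduce top mod 335: now compute (12/335).
Pull out 2^2: since 335 ≡ 7 (mod 8), (2/335) = +1, so (2/335)^2 = +1.
Reciprocity: 3 ≡ 3 and 335 ≡ 3 (mod 4), so (3/335) = −(335/3).
Reduce top mod 3: now compute (2/3).
Pull out 2: since 3 ≡ 3 (mod 8), (2/3) = -1.
Reached (1/3) = 1. Collecting the sign flips along the way, the symbol is -1.

-1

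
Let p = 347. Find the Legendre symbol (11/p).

1

Reciprocity: 11 ≡ 3 and 347 ≡ 3 (mod 4), so (11/347) = −(347/11).
Reduce top mod 11: now compute (6/11).
Pull out 2: since 11 ≡ 3 (mod 8), (2/11) = -1.
Reciprocity: 3 ≡ 3 and 11 ≡ 3 (mod 4), so (3/11) = −(11/3).
Reduce top mod 3: now compute (2/3).
Pull out 2: since 3 ≡ 3 (mod 8), (2/3) = -1.
Reached (1/3) = 1. Collecting the sign flips along the way, the symbol is +1.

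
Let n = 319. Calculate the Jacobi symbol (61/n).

Reciprocity: 61 ≡ 1 and 319 ≡ 3 (mod 4), so (61/319) = +(319/61).
Reduce top mod 61: now compute (14/61).
Pull out 2: since 61 ≡ 5 (mod 8), (2/61) = -1.
Reciprocity: 7 ≡ 3 and 61 ≡ 1 (mod 4), so (7/61) = +(61/7).
Reduce top mod 7: now compute (5/7).
Reciprocity: 5 ≡ 1 and 7 ≡ 3 (mod 4), so (5/7) = +(7/5).
Reduce top mod 5: now compute (2/5).
Pull out 2: since 5 ≡ 5 (mod 8), (2/5) = -1.
Reached (1/5) = 1. Collecting the sign flips along the way, the symbol is +1.

1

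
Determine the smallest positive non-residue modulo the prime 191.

7

(2/191) = +1, so 2 is a residue.
(3/191) = +1, so 3 is a residue.
(4/191) = +1, so 4 is a residue.
(5/191) = +1, so 5 is a residue.
(6/191) = +1, so 6 is a residue.
(7/191) = −1, so 7 is the smallest positive non-residue mod 191.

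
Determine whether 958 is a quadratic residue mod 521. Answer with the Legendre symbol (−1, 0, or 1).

First reduce: 958 ≡ 437 (mod 521).
Reciprocity: 437 ≡ 1 and 521 ≡ 1 (mod 4), so (437/521) = +(521/437).
Reduce top mod 437: now compute (84/437).
Pull out 2^2: since 437 ≡ 5 (mod 8), (2/437) = -1, so (2/437)^2 = +1.
Reciprocity: 21 ≡ 1 and 437 ≡ 1 (mod 4), so (21/437) = +(437/21).
Reduce top mod 21: now compute (17/21).
Reciprocity: 17 ≡ 1 and 21 ≡ 1 (mod 4), so (17/21) = +(21/17).
Reduce top mod 17: now compute (4/17).
Pull out 2^2: since 17 ≡ 1 (mod 8), (2/17) = +1, so (2/17)^2 = +1.
Reached (1/17) = 1. Collecting the sign flips along the way, the symbol is +1.

1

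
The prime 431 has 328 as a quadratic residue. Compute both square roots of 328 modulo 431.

117, 314

Since 431 ≡ 3 (mod 4), a square root of 328 is 328^((431+1)/4) = 328^108 mod 431.
Repeated squaring: 328^2≡265, 328^4≡403, 328^8≡353, 328^16≡50, 328^32≡345, 328^64≡69 (mod 431).
328^108 = 328^(64+32+8+4) ≡ 314 (mod 431).
Check: 314² = 98596 ≡ 328 (mod 431). The two roots are 117 and 314.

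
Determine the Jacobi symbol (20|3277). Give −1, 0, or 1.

Pull out 2^2: since 3277 ≡ 5 (mod 8), (2/3277) = -1, so (2/3277)^2 = +1.
Reciprocity: 5 ≡ 1 and 3277 ≡ 1 (mod 4), so (5/3277) = +(3277/5).
Reduce top mod 5: now compute (2/5).
Pull out 2: since 5 ≡ 5 (mod 8), (2/5) = -1.
Reached (1/5) = 1. Collecting the sign flips along the way, the symbol is -1.

-1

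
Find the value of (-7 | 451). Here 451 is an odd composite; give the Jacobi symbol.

-1

First reduce: -7 ≡ 444 (mod 451).
Pull out 2^2: since 451 ≡ 3 (mod 8), (2/451) = -1, so (2/451)^2 = +1.
Reciprocity: 111 ≡ 3 and 451 ≡ 3 (mod 4), so (111/451) = −(451/111).
Reduce top mod 111: now compute (7/111).
Reciprocity: 7 ≡ 3 and 111 ≡ 3 (mod 4), so (7/111) = −(111/7).
Reduce top mod 7: now compute (6/7).
Pull out 2: since 7 ≡ 7 (mod 8), (2/7) = +1.
Reciprocity: 3 ≡ 3 and 7 ≡ 3 (mod 4), so (3/7) = −(7/3).
Reduce top mod 3: now compute (1/3).
Reached (1/3) = 1. Collecting the sign flips along the way, the symbol is -1.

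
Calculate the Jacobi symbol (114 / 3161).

-1

Pull out 2: since 3161 ≡ 1 (mod 8), (2/3161) = +1.
Reciprocity: 57 ≡ 1 and 3161 ≡ 1 (mod 4), so (57/3161) = +(3161/57).
Reduce top mod 57: now compute (26/57).
Pull out 2: since 57 ≡ 1 (mod 8), (2/57) = +1.
Reciprocity: 13 ≡ 1 and 57 ≡ 1 (mod 4), so (13/57) = +(57/13).
Reduce top mod 13: now compute (5/13).
Reciprocity: 5 ≡ 1 and 13 ≡ 1 (mod 4), so (5/13) = +(13/5).
Reduce top mod 5: now compute (3/5).
Reciprocity: 3 ≡ 3 and 5 ≡ 1 (mod 4), so (3/5) = +(5/3).
Reduce top mod 3: now compute (2/3).
Pull out 2: since 3 ≡ 3 (mod 8), (2/3) = -1.
Reached (1/3) = 1. Collecting the sign flips along the way, the symbol is -1.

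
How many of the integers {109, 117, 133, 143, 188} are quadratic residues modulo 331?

(109/331) = +1 → QR.
(117/331) = -1 → non-residue.
(133/331) = -1 → non-residue.
(143/331) = +1 → QR.
(188/331) = -1 → non-residue.
Total quadratic residues among the 5: 2.

2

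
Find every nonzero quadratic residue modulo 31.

1 2 4 5 7 8 9 10 14 16 18 19 20 25 28

Square k = 1,…,15 (k and 31−k give the same square):
1²=1, 2²=4, 3²=9, 4²=16, 5²=25, 6²≡5, 7²≡18, 8²≡2, 9²≡19, 10²≡7, 11²≡28, 12²≡20, 13²≡14, 14²≡10, 15²≡8 (mod 31).
So the quadratic residues mod 31 are {1, 2, 4, 5, 7, 8, 9, 10, 14, 16, 18, 19, 20, 25, 28}.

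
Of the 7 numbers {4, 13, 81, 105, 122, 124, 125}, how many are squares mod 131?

5

(4/131) = +1 → QR.
(13/131) = +1 → QR.
(81/131) = +1 → QR.
(105/131) = +1 → QR.
(122/131) = -1 → non-residue.
(124/131) = -1 → non-residue.
(125/131) = +1 → QR.
Total quadratic residues among the 7: 5.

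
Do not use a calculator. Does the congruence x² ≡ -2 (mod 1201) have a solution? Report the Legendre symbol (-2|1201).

1

First reduce: -2 ≡ 1199 (mod 1201).
Reciprocity: 1199 ≡ 3 and 1201 ≡ 1 (mod 4), so (1199/1201) = +(1201/1199).
Reduce top mod 1199: now compute (2/1199).
Pull out 2: since 1199 ≡ 7 (mod 8), (2/1199) = +1.
Reached (1/1199) = 1. Collecting the sign flips along the way, the symbol is +1.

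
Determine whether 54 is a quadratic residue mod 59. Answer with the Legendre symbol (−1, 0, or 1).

-1

Euler's criterion: (54/59) ≡ 54^29 (mod 59).
54^2 ≡ 25 (mod 59)
54^4 ≡ 35 (mod 59)
54^8 ≡ 45 (mod 59)
54^16 ≡ 19 (mod 59)
54^29 = 54^(16+8+4+1) ≡ 58 (mod 59).
Result is 58 ≡ −1, so (54/59) = −1.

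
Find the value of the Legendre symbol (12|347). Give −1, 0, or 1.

1

Pull out 2^2: since 347 ≡ 3 (mod 8), (2/347) = -1, so (2/347)^2 = +1.
Reciprocity: 3 ≡ 3 and 347 ≡ 3 (mod 4), so (3/347) = −(347/3).
Reduce top mod 3: now compute (2/3).
Pull out 2: since 3 ≡ 3 (mod 8), (2/3) = -1.
Reached (1/3) = 1. Collecting the sign flips along the way, the symbol is +1.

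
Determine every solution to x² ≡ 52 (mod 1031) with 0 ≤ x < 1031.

167, 864

Since 1031 ≡ 3 (mod 4), a square root of 52 is 52^((1031+1)/4) = 52^258 mod 1031.
Repeated squaring: 52^2≡642, 52^4≡795, 52^8≡22, 52^16≡484, 52^32≡219, 52^64≡535, 52^128≡638, 52^256≡830 (mod 1031).
52^258 = 52^(256+2) ≡ 864 (mod 1031).
Check: 864² = 746496 ≡ 52 (mod 1031). The two roots are 167 and 864.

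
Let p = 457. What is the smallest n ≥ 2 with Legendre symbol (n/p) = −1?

5

(2/457) = +1, so 2 is a residue.
(3/457) = +1, so 3 is a residue.
(4/457) = +1, so 4 is a residue.
(5/457) = −1, so 5 is the smallest positive non-residue mod 457.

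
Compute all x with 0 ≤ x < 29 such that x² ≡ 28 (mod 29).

29 ≡ 1 (mod 4), so we find a root by search.
Trying successive values, 12² = 144 ≡ 28 (mod 29). The other root is 29 − 12 = 17.

12, 17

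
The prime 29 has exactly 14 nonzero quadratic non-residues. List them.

Square k = 1,…,14 (k and 29−k give the same square):
1²=1, 2²=4, 3²=9, 4²=16, 5²=25, 6²≡7, 7²≡20, 8²≡6, 9²≡23, 10²≡13, 11²≡5, 12²≡28, 13²≡24, 14²≡22 (mod 29).
The residues are {1, 4, 5, 6, 7, 9, 13, 16, 20, 22, 23, 24, 25, 28}; the non-residues are the remaining 14 nonzero classes.

2,3,8,10,11,12,14,15,17,18,19,21,26,27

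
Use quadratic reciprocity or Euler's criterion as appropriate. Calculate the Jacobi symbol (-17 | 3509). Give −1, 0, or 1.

First reduce: -17 ≡ 3492 (mod 3509).
Pull out 2^2: since 3509 ≡ 5 (mod 8), (2/3509) = -1, so (2/3509)^2 = +1.
Reciprocity: 873 ≡ 1 and 3509 ≡ 1 (mod 4), so (873/3509) = +(3509/873).
Reduce top mod 873: now compute (17/873).
Reciprocity: 17 ≡ 1 and 873 ≡ 1 (mod 4), so (17/873) = +(873/17).
Reduce top mod 17: now compute (6/17).
Pull out 2: since 17 ≡ 1 (mod 8), (2/17) = +1.
Reciprocity: 3 ≡ 3 and 17 ≡ 1 (mod 4), so (3/17) = +(17/3).
Reduce top mod 3: now compute (2/3).
Pull out 2: since 3 ≡ 3 (mod 8), (2/3) = -1.
Reached (1/3) = 1. Collecting the sign flips along the way, the symbol is -1.

-1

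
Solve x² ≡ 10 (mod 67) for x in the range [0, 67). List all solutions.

12, 55

Since 67 ≡ 3 (mod 4), a square root of 10 is 10^((67+1)/4) = 10^17 mod 67.
Repeated squaring: 10^2≡33, 10^4≡17, 10^8≡21, 10^16≡39 (mod 67).
10^17 = 10^(16+1) ≡ 55 (mod 67).
Check: 55² = 3025 ≡ 10 (mod 67). The two roots are 12 and 55.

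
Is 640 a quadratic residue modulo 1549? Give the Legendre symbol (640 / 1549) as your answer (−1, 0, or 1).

-1

Pull out 2^7: since 1549 ≡ 5 (mod 8), (2/1549) = -1, so (2/1549)^7 = -1.
Reciprocity: 5 ≡ 1 and 1549 ≡ 1 (mod 4), so (5/1549) = +(1549/5).
Reduce top mod 5: now compute (4/5).
Pull out 2^2: since 5 ≡ 5 (mod 8), (2/5) = -1, so (2/5)^2 = +1.
Reached (1/5) = 1. Collecting the sign flips along the way, the symbol is -1.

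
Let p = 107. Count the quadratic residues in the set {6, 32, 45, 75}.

1

(6/107) = -1 → non-residue.
(32/107) = -1 → non-residue.
(45/107) = -1 → non-residue.
(75/107) = +1 → QR.
Total quadratic residues among the 4: 1.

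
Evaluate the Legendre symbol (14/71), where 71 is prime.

Euler's criterion: (14/71) ≡ 14^35 (mod 71).
14^2 ≡ 54 (mod 71)
14^4 ≡ 5 (mod 71)
14^8 ≡ 25 (mod 71)
14^16 ≡ 57 (mod 71)
14^32 ≡ 54 (mod 71)
14^35 = 14^(32+2+1) ≡ 70 (mod 71).
Result is 70 ≡ −1, so (14/71) = −1.

-1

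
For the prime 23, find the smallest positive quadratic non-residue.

5

(2/23) = +1, so 2 is a residue.
(3/23) = +1, so 3 is a residue.
(4/23) = +1, so 4 is a residue.
(5/23) = −1, so 5 is the smallest positive non-residue mod 23.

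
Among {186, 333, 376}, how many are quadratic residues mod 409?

(186/409) = -1 → non-residue.
(333/409) = -1 → non-residue.
(376/409) = -1 → non-residue.
Total quadratic residues among the 3: 0.

0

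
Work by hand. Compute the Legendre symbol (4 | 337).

1

Euler's criterion: (4/337) ≡ 4^168 (mod 337).
4^2 ≡ 16 (mod 337)
4^4 ≡ 256 (mod 337)
4^8 ≡ 158 (mod 337)
4^16 ≡ 26 (mod 337)
4^32 ≡ 2 (mod 337)
4^64 ≡ 4 (mod 337)
4^128 ≡ 16 (mod 337)
4^168 = 4^(128+32+8) ≡ 1 (mod 337).
Result is 1, so (4/337) = 1.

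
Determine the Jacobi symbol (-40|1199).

-1

First reduce: -40 ≡ 1159 (mod 1199).
Reciprocity: 1159 ≡ 3 and 1199 ≡ 3 (mod 4), so (1159/1199) = −(1199/1159).
Reduce top mod 1159: now compute (40/1159).
Pull out 2^3: since 1159 ≡ 7 (mod 8), (2/1159) = +1, so (2/1159)^3 = +1.
Reciprocity: 5 ≡ 1 and 1159 ≡ 3 (mod 4), so (5/1159) = +(1159/5).
Reduce top mod 5: now compute (4/5).
Pull out 2^2: since 5 ≡ 5 (mod 8), (2/5) = -1, so (2/5)^2 = +1.
Reached (1/5) = 1. Collecting the sign flips along the way, the symbol is -1.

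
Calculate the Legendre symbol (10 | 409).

Pull out 2: since 409 ≡ 1 (mod 8), (2/409) = +1.
Reciprocity: 5 ≡ 1 and 409 ≡ 1 (mod 4), so (5/409) = +(409/5).
Reduce top mod 5: now compute (4/5).
Pull out 2^2: since 5 ≡ 5 (mod 8), (2/5) = -1, so (2/5)^2 = +1.
Reached (1/5) = 1. Collecting the sign flips along the way, the symbol is +1.

1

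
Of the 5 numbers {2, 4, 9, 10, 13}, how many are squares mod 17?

4

(2/17) = +1 → QR.
(4/17) = +1 → QR.
(9/17) = +1 → QR.
(10/17) = -1 → non-residue.
(13/17) = +1 → QR.
Total quadratic residues among the 5: 4.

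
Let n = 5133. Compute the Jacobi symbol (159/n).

0

Reciprocity: 159 ≡ 3 and 5133 ≡ 1 (mod 4), so (159/5133) = +(5133/159).
Reduce top mod 159: now compute (45/159).
Reciprocity: 45 ≡ 1 and 159 ≡ 3 (mod 4), so (45/159) = +(159/45).
Reduce top mod 45: now compute (24/45).
Pull out 2^3: since 45 ≡ 5 (mod 8), (2/45) = -1, so (2/45)^3 = -1.
Reciprocity: 3 ≡ 3 and 45 ≡ 1 (mod 4), so (3/45) = +(45/3).
Reduce top mod 3: now compute (0/3).
Top reduces to 0: gcd > 1, so the symbol is 0.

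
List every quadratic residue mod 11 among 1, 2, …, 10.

1, 3, 4, 5, 9

Square k = 1,…,5 (k and 11−k give the same square):
1²=1, 2²=4, 3²=9, 4²≡5, 5²≡3 (mod 11).
So the quadratic residues mod 11 are {1, 3, 4, 5, 9}.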